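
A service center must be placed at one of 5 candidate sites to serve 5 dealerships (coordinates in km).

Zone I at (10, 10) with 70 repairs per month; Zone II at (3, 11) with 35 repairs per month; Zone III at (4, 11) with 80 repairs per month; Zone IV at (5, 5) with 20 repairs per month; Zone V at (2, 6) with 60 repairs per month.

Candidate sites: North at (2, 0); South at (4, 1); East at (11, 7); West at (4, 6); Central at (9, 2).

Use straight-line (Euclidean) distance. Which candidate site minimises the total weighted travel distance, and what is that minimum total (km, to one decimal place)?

Total weighted distance at each candidate:
  North (2, 0): total = 2654.1
  South (4, 1): total = 2314.5
  East (11, 7): total = 1849.2
  West (4, 6): total = 1231.5
  Central (9, 2): total = 2350.3
Minimum is at West with total 1231.5 km.

West, total 1231.5 km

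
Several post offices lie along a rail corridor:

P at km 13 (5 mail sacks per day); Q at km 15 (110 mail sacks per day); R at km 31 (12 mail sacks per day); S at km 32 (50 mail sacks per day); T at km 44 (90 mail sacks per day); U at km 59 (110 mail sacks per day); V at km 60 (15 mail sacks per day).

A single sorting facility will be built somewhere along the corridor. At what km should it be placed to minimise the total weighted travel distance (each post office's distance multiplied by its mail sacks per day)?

x = 44

For a sum of weighted absolute distances on a line, the optimum is the weighted median (not the mean). Total weight W = 392; half-weight = 196.
Sort by position and accumulate weight:
  km 13 (P, w=5) → cum 5
  km 15 (Q, w=110) → cum 115
  km 31 (R, w=12) → cum 127
  km 32 (S, w=50) → cum 177
  km 44 (T, w=90) → cum 267  ≥ 196 → median here
  km 59 (U, w=110) → cum 377
  km 60 (V, w=15) → cum 392
Optimal location: km 44.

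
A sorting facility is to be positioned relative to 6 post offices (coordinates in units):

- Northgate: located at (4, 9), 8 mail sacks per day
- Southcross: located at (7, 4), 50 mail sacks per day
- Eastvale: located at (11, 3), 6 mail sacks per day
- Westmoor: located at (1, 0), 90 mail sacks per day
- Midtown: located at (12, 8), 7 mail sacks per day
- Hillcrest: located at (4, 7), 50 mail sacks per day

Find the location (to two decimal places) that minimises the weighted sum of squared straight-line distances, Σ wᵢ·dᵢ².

The minimiser of Σwᵢ‖p−pᵢ‖² is the weighted centroid p* = (Σwᵢpᵢ)/(Σwᵢ).
Σwᵢ = 211.
Σwᵢxᵢ = 8·4 + 50·7 + 6·11 + 90·1 + 7·12 + 50·4 = 822.
Σwᵢyᵢ = 8·9 + 50·4 + 6·3 + 90·0 + 7·8 + 50·7 = 696.
x* = 822/211 = 3.90, y* = 696/211 = 3.30.

(3.90, 3.30)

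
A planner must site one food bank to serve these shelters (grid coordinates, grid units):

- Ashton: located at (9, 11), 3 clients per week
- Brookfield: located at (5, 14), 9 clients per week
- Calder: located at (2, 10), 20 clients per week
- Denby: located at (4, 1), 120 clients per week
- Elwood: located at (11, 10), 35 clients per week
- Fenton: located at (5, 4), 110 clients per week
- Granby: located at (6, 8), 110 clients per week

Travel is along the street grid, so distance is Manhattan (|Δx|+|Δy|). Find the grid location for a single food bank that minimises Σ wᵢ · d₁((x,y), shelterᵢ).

(5, 4)

Manhattan distance separates: Σwᵢ(|x−xᵢ|+|y−yᵢ|) = Σwᵢ|x−xᵢ| + Σwᵢ|y−yᵢ|, so x and y are optimised independently as 1-D weighted medians.
Total weight W = 407; half = 203.5.
x-coordinate, sorted with cumulative weight:
  x=2 (Calder, w=20) cum 20
  x=4 (Denby, w=120) cum 140
  x=5 (Brookfield, w=9) cum 149
  x=5 (Fenton, w=110) cum 259  ← median
  x=6 (Granby, w=110) cum 369
  x=9 (Ashton, w=3) cum 372
  x=11 (Elwood, w=35) cum 407
⇒ x* = 5
y-coordinate, sorted with cumulative weight:
  y=1 (Denby, w=120) cum 120
  y=4 (Fenton, w=110) cum 230  ← median
  y=8 (Granby, w=110) cum 340
  y=10 (Calder, w=20) cum 360
  y=10 (Elwood, w=35) cum 395
  y=11 (Ashton, w=3) cum 398
  y=14 (Brookfield, w=9) cum 407
⇒ y* = 4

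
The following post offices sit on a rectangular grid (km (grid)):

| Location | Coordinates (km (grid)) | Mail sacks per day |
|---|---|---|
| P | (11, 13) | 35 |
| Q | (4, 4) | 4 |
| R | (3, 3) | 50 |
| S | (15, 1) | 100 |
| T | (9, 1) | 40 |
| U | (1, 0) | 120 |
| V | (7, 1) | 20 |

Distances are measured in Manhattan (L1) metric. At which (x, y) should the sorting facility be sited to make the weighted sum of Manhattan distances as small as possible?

(7, 1)

Manhattan distance separates: Σwᵢ(|x−xᵢ|+|y−yᵢ|) = Σwᵢ|x−xᵢ| + Σwᵢ|y−yᵢ|, so x and y are optimised independently as 1-D weighted medians.
Total weight W = 369; half = 184.5.
x-coordinate, sorted with cumulative weight:
  x=1 (U, w=120) cum 120
  x=3 (R, w=50) cum 170
  x=4 (Q, w=4) cum 174
  x=7 (V, w=20) cum 194  ← median
  x=9 (T, w=40) cum 234
  x=11 (P, w=35) cum 269
  x=15 (S, w=100) cum 369
⇒ x* = 7
y-coordinate, sorted with cumulative weight:
  y=0 (U, w=120) cum 120
  y=1 (S, w=100) cum 220  ← median
  y=1 (T, w=40) cum 260
  y=1 (V, w=20) cum 280
  y=3 (R, w=50) cum 330
  y=4 (Q, w=4) cum 334
  y=13 (P, w=35) cum 369
⇒ y* = 1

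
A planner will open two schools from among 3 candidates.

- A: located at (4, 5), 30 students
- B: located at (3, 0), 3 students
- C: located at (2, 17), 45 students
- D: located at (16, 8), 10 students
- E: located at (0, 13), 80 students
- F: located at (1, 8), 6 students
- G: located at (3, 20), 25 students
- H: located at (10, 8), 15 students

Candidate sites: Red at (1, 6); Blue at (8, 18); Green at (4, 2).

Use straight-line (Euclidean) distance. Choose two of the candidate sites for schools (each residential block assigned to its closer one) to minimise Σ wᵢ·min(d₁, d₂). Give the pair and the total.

Evaluate every pair (each demand assigned to the nearer of the two):
  {Red, Blue}: total = 1366.2
  {Blue, Green}: total = 1555.4
  {Red, Green}: total = 1786.4
Best pair: {Red, Blue} with total 1366.2.

{Red, Blue}, total 1366.2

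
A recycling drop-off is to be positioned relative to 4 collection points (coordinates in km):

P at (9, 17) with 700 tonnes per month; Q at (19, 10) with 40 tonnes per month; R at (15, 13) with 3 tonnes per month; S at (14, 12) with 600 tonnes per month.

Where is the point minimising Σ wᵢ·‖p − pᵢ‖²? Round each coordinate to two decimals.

(11.55, 14.55)

The minimiser of Σwᵢ‖p−pᵢ‖² is the weighted centroid p* = (Σwᵢpᵢ)/(Σwᵢ).
Σwᵢ = 1343.
Σwᵢxᵢ = 700·9 + 40·19 + 3·15 + 600·14 = 15505.
Σwᵢyᵢ = 700·17 + 40·10 + 3·13 + 600·12 = 19539.
x* = 15505/1343 = 11.55, y* = 19539/1343 = 14.55.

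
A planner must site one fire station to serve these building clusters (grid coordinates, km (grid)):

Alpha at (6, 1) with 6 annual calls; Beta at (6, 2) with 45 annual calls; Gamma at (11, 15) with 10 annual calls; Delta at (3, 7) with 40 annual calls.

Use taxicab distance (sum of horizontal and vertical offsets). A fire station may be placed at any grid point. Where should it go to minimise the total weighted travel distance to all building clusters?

Manhattan distance separates: Σwᵢ(|x−xᵢ|+|y−yᵢ|) = Σwᵢ|x−xᵢ| + Σwᵢ|y−yᵢ|, so x and y are optimised independently as 1-D weighted medians.
Total weight W = 101; half = 50.5.
x-coordinate, sorted with cumulative weight:
  x=3 (Delta, w=40) cum 40
  x=6 (Alpha, w=6) cum 46
  x=6 (Beta, w=45) cum 91  ← median
  x=11 (Gamma, w=10) cum 101
⇒ x* = 6
y-coordinate, sorted with cumulative weight:
  y=1 (Alpha, w=6) cum 6
  y=2 (Beta, w=45) cum 51  ← median
  y=7 (Delta, w=40) cum 91
  y=15 (Gamma, w=10) cum 101
⇒ y* = 2

(6, 2)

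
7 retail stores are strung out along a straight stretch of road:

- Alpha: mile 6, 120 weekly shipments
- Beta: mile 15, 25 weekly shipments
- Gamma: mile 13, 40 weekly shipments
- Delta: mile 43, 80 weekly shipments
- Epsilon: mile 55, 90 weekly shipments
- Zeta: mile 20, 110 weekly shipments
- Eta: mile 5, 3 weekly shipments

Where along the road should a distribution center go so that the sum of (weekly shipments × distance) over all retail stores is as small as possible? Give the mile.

For a sum of weighted absolute distances on a line, the optimum is the weighted median (not the mean). Total weight W = 468; half-weight = 234.
Sort by position and accumulate weight:
  mile 5 (Eta, w=3) → cum 3
  mile 6 (Alpha, w=120) → cum 123
  mile 13 (Gamma, w=40) → cum 163
  mile 15 (Beta, w=25) → cum 188
  mile 20 (Zeta, w=110) → cum 298  ≥ 234 → median here
  mile 43 (Delta, w=80) → cum 378
  mile 55 (Epsilon, w=90) → cum 468
Optimal location: mile 20.

x = 20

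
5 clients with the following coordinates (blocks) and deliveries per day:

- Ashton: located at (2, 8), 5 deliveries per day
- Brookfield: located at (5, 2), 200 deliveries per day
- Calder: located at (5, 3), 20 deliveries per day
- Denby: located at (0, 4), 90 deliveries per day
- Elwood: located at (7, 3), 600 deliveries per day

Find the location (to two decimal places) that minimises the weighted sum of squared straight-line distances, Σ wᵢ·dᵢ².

The minimiser of Σwᵢ‖p−pᵢ‖² is the weighted centroid p* = (Σwᵢpᵢ)/(Σwᵢ).
Σwᵢ = 915.
Σwᵢxᵢ = 5·2 + 200·5 + 20·5 + 90·0 + 600·7 = 5310.
Σwᵢyᵢ = 5·8 + 200·2 + 20·3 + 90·4 + 600·3 = 2660.
x* = 5310/915 = 5.80, y* = 2660/915 = 2.91.

(5.80, 2.91)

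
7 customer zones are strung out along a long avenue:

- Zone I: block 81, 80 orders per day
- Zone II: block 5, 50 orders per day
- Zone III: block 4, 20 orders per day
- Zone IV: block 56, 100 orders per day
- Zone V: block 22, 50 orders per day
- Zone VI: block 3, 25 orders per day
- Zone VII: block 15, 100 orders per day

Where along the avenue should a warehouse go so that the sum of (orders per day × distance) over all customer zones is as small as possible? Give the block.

For a sum of weighted absolute distances on a line, the optimum is the weighted median (not the mean). Total weight W = 425; half-weight = 212.5.
Sort by position and accumulate weight:
  block 3 (Zone VI, w=25) → cum 25
  block 4 (Zone III, w=20) → cum 45
  block 5 (Zone II, w=50) → cum 95
  block 15 (Zone VII, w=100) → cum 195
  block 22 (Zone V, w=50) → cum 245  ≥ 212.5 → median here
  block 56 (Zone IV, w=100) → cum 345
  block 81 (Zone I, w=80) → cum 425
Optimal location: block 22.

x = 22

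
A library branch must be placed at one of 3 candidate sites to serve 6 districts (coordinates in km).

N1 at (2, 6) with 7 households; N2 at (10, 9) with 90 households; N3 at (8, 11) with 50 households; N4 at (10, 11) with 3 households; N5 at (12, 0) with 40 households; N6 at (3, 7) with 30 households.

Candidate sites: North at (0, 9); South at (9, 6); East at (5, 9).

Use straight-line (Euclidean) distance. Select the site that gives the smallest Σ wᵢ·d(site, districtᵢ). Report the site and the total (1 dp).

South, total 1054.7 km

Total weighted distance at each candidate:
  North (0, 9): total = 2076.3
  South (9, 6): total = 1054.7
  East (5, 9): total = 1217.1
Minimum is at South with total 1054.7 km.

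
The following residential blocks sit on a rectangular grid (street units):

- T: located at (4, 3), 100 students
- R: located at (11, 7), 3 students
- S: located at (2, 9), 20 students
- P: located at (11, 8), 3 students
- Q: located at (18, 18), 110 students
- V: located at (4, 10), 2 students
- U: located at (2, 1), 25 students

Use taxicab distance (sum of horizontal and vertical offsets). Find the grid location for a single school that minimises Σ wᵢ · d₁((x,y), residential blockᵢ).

(4, 9)

Manhattan distance separates: Σwᵢ(|x−xᵢ|+|y−yᵢ|) = Σwᵢ|x−xᵢ| + Σwᵢ|y−yᵢ|, so x and y are optimised independently as 1-D weighted medians.
Total weight W = 263; half = 131.5.
x-coordinate, sorted with cumulative weight:
  x=2 (S, w=20) cum 20
  x=2 (U, w=25) cum 45
  x=4 (T, w=100) cum 145  ← median
  x=4 (V, w=2) cum 147
  x=11 (R, w=3) cum 150
  x=11 (P, w=3) cum 153
  x=18 (Q, w=110) cum 263
⇒ x* = 4
y-coordinate, sorted with cumulative weight:
  y=1 (U, w=25) cum 25
  y=3 (T, w=100) cum 125
  y=7 (R, w=3) cum 128
  y=8 (P, w=3) cum 131
  y=9 (S, w=20) cum 151  ← median
  y=10 (V, w=2) cum 153
  y=18 (Q, w=110) cum 263
⇒ y* = 9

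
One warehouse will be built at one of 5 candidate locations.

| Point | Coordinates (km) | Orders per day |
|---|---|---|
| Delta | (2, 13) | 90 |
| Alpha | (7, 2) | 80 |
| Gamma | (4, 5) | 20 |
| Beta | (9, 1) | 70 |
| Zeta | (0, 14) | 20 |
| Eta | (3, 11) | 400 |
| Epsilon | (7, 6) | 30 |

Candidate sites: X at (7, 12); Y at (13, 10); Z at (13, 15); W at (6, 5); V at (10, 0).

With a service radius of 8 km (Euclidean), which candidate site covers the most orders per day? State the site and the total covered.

Coverage radius r = 8 km; a point is covered iff (Δx)²+(Δy)² ≤ 8² = 64.
  X (7, 12): covers {Delta, Gamma, Zeta, Eta, Epsilon} → 560
  Y (13, 10): covers {Epsilon} → 30
  Z (13, 15): covers {none} → 0
  W (6, 5): covers {Alpha, Gamma, Beta, Eta, Epsilon} → 600
  V (10, 0): covers {Alpha, Gamma, Beta, Epsilon} → 200
Maximum coverage at W: 600 orders per day.

W, covering 600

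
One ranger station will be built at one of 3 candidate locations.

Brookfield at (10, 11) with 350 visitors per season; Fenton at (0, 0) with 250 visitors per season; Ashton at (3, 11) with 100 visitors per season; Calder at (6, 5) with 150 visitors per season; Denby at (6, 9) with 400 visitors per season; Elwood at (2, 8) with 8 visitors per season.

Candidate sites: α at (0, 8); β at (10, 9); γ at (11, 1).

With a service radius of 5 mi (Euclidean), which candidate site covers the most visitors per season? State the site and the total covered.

Coverage radius r = 5 mi; a point is covered iff (Δx)²+(Δy)² ≤ 5² = 25.
  α (0, 8): covers {Ashton, Elwood} → 108
  β (10, 9): covers {Brookfield, Denby} → 750
  γ (11, 1): covers {none} → 0
Maximum coverage at β: 750 visitors per season.

β, covering 750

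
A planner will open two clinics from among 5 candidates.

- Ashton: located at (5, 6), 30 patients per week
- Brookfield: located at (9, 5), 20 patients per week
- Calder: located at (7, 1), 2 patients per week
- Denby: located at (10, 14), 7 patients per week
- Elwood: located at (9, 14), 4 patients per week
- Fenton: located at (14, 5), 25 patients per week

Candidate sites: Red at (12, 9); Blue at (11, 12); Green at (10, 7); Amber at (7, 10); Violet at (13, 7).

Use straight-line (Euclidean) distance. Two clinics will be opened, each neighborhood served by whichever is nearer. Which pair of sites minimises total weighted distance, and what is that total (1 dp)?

Evaluate every pair (each demand assigned to the nearer of the two):
  {Green, Violet}: total = 344.3
  {Amber, Violet}: total = 349.4
  {Blue, Green}: total = 349.9
  {Green, Amber}: total = 357.0
  {Red, Green}: total = 383.9
  {Red, Amber}: total = 416.9
  {Blue, Violet}: total = 431.1
  {Red, Violet}: total = 451.8
  {Blue, Amber}: total = 477.2
  {Red, Blue}: total = 486.1
Best pair: {Green, Violet} with total 344.3.

{Green, Violet}, total 344.3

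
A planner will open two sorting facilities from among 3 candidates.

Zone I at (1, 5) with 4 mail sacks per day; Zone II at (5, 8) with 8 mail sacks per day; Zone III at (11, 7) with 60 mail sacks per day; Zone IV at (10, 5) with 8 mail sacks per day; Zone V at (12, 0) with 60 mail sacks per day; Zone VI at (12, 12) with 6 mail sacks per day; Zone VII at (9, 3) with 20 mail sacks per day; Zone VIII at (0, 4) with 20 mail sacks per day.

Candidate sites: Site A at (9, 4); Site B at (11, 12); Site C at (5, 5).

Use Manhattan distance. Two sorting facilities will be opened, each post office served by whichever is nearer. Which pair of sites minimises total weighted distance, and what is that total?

Evaluate every pair (each demand assigned to the nearer of the two):
  {Site A, Site C}: total = 982
  {Site A, Site B}: total = 1042
  {Site B, Site C}: total = 1346
Best pair: {Site A, Site C} with total 982.

{Site A, Site C}, total 982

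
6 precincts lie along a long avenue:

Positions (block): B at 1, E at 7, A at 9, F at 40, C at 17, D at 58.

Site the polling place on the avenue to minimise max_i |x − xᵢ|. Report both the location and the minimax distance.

location 29.5, max distance 28.5

The 1-center on a line is the midpoint of the two extreme points: leftmost at 1, rightmost at 58.
Optimal location = (1 + 58)/2 = 29.5; maximum distance = (58 − 1)/2 = 28.5.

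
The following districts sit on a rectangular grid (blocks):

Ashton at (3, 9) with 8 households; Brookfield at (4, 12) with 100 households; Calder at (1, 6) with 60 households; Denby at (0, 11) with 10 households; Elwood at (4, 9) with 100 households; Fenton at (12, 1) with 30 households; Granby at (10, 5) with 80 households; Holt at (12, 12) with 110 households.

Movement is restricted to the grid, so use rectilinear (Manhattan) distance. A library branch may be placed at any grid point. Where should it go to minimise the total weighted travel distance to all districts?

Manhattan distance separates: Σwᵢ(|x−xᵢ|+|y−yᵢ|) = Σwᵢ|x−xᵢ| + Σwᵢ|y−yᵢ|, so x and y are optimised independently as 1-D weighted medians.
Total weight W = 498; half = 249.
x-coordinate, sorted with cumulative weight:
  x=0 (Denby, w=10) cum 10
  x=1 (Calder, w=60) cum 70
  x=3 (Ashton, w=8) cum 78
  x=4 (Brookfield, w=100) cum 178
  x=4 (Elwood, w=100) cum 278  ← median
  x=10 (Granby, w=80) cum 358
  x=12 (Fenton, w=30) cum 388
  x=12 (Holt, w=110) cum 498
⇒ x* = 4
y-coordinate, sorted with cumulative weight:
  y=1 (Fenton, w=30) cum 30
  y=5 (Granby, w=80) cum 110
  y=6 (Calder, w=60) cum 170
  y=9 (Ashton, w=8) cum 178
  y=9 (Elwood, w=100) cum 278  ← median
  y=11 (Denby, w=10) cum 288
  y=12 (Brookfield, w=100) cum 388
  y=12 (Holt, w=110) cum 498
⇒ y* = 9

(4, 9)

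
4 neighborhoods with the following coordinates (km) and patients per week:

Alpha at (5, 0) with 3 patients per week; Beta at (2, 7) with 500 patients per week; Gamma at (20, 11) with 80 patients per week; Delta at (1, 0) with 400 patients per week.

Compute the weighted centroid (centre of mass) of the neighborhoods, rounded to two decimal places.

The minimiser of Σwᵢ‖p−pᵢ‖² is the weighted centroid p* = (Σwᵢpᵢ)/(Σwᵢ).
Σwᵢ = 983.
Σwᵢxᵢ = 3·5 + 500·2 + 80·20 + 400·1 = 3015.
Σwᵢyᵢ = 3·0 + 500·7 + 80·11 + 400·0 = 4380.
x* = 3015/983 = 3.07, y* = 4380/983 = 4.46.

(3.07, 4.46)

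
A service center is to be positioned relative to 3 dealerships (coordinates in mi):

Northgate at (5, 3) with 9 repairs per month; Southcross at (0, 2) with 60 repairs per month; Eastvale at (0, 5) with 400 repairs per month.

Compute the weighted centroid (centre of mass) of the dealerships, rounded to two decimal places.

The minimiser of Σwᵢ‖p−pᵢ‖² is the weighted centroid p* = (Σwᵢpᵢ)/(Σwᵢ).
Σwᵢ = 469.
Σwᵢxᵢ = 9·5 + 60·0 + 400·0 = 45.
Σwᵢyᵢ = 9·3 + 60·2 + 400·5 = 2147.
x* = 45/469 = 0.10, y* = 2147/469 = 4.58.

(0.10, 4.58)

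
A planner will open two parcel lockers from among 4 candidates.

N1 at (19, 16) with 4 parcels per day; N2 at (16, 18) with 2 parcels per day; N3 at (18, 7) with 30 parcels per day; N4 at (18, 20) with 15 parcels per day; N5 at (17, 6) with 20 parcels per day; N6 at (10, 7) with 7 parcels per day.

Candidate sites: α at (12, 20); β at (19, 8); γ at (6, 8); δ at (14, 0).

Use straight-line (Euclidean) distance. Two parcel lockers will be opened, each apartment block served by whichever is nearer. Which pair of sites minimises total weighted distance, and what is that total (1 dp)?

Evaluate every pair (each demand assigned to the nearer of the two):
  {α, β}: total = 293.3
  {β, γ}: total = 361.4
  {β, δ}: total = 388.9
  {α, δ}: total = 563.7
  {α, γ}: total = 744.9
  {γ, δ}: total = 748.8
Best pair: {α, β} with total 293.3.

{α, β}, total 293.3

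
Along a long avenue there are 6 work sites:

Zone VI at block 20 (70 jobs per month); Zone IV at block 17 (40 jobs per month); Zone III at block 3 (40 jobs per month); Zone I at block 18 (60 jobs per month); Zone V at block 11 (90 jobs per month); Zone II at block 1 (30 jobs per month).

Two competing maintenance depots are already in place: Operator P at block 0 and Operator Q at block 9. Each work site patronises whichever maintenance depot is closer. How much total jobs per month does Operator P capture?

70

The indifferent point is the midpoint (0+9)/2 = 4.5; work sites left of it (closer to Operator P at 0) go to Operator P, those right go to Operator Q.
  Zone II at 1 (w=30) → Operator P
  Zone III at 3 (w=40) → Operator P
  Zone V at 11 (w=90) → Operator Q
  Zone IV at 17 (w=40) → Operator Q
  Zone I at 18 (w=60) → Operator Q
  Zone VI at 20 (w=70) → Operator Q
Operator P captures 70; Operator Q captures 260.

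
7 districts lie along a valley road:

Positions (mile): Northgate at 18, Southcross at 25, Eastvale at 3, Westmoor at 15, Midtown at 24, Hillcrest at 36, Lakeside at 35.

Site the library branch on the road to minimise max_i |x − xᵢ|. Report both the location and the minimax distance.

The 1-center on a line is the midpoint of the two extreme points: leftmost at 3, rightmost at 36.
Optimal location = (3 + 36)/2 = 19.5; maximum distance = (36 − 3)/2 = 16.5.

location 19.5, max distance 16.5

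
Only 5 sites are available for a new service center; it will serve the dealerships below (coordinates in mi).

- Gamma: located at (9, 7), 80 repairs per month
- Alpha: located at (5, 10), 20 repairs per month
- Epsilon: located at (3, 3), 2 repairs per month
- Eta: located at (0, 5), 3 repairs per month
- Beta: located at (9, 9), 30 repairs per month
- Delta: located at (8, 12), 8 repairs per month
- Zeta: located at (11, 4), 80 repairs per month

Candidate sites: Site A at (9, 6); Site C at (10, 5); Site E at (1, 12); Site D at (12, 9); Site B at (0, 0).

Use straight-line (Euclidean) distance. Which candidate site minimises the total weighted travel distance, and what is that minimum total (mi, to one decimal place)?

Site A, total 598.7 mi

Total weighted distance at each candidate:
  Site A (9, 6): total = 598.7
  Site C (10, 5): total = 659.9
  Site E (1, 12): total = 2220.6
  Site D (12, 9): total = 1027.4
  Site B (0, 0): total = 2592.8
Minimum is at Site A with total 598.7 mi.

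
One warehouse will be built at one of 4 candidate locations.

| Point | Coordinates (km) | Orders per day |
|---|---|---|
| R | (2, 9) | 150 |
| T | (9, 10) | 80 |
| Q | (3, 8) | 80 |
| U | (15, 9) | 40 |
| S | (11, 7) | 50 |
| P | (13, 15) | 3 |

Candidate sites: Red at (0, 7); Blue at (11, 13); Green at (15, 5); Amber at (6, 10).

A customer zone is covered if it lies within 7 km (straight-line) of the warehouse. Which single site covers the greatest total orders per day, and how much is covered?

Coverage radius r = 7 km; a point is covered iff (Δx)²+(Δy)² ≤ 7² = 49.
  Red (0, 7): covers {R, Q} → 230
  Blue (11, 13): covers {T, U, S, P} → 173
  Green (15, 5): covers {U, S} → 90
  Amber (6, 10): covers {R, T, Q, S} → 360
Maximum coverage at Amber: 360 orders per day.

Amber, covering 360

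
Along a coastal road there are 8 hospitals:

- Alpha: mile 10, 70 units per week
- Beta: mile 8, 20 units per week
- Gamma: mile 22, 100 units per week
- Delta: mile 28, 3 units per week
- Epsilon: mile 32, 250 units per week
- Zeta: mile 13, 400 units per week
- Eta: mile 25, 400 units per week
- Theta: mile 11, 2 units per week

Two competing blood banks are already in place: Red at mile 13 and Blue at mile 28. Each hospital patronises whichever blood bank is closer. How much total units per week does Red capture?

The indifferent point is the midpoint (13+28)/2 = 20.5; hospitals left of it (closer to Red at 13) go to Red, those right go to Blue.
  Beta at 8 (w=20) → Red
  Alpha at 10 (w=70) → Red
  Theta at 11 (w=2) → Red
  Zeta at 13 (w=400) → Red
  Gamma at 22 (w=100) → Blue
  Eta at 25 (w=400) → Blue
  Delta at 28 (w=3) → Blue
  Epsilon at 32 (w=250) → Blue
Red captures 492; Blue captures 753.

492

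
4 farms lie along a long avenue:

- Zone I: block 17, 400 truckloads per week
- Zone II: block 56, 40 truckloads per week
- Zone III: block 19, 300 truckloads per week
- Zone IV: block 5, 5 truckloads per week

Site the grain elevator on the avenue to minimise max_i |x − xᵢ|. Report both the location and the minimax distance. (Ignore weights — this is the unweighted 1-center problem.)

The 1-center on a line is the midpoint of the two extreme points: leftmost at 5, rightmost at 56.
Optimal location = (5 + 56)/2 = 30.5; maximum distance = (56 − 5)/2 = 25.5.

location 30.5, max distance 25.5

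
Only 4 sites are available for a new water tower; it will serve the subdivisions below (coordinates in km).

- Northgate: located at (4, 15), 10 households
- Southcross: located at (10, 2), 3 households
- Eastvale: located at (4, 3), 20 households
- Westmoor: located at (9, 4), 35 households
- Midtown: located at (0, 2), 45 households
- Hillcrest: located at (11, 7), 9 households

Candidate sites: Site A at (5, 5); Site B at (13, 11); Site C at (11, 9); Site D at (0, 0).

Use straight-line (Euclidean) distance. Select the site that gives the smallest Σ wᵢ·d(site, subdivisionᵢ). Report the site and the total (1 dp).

Total weighted distance at each candidate:
  Site A (5, 5): total = 626.3
  Site B (13, 11): total = 1401.7
  Site C (11, 9): total = 1091.0
  Site D (0, 0): total = 837.9
Minimum is at Site A with total 626.3 km.

Site A, total 626.3 km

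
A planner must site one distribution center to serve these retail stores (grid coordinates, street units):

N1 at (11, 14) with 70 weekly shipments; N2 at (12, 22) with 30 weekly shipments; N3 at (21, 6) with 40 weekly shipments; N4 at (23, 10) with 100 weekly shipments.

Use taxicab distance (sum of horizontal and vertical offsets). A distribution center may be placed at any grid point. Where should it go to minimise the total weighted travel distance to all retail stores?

(21, 10)

Manhattan distance separates: Σwᵢ(|x−xᵢ|+|y−yᵢ|) = Σwᵢ|x−xᵢ| + Σwᵢ|y−yᵢ|, so x and y are optimised independently as 1-D weighted medians.
Total weight W = 240; half = 120.
x-coordinate, sorted with cumulative weight:
  x=11 (N1, w=70) cum 70
  x=12 (N2, w=30) cum 100
  x=21 (N3, w=40) cum 140  ← median
  x=23 (N4, w=100) cum 240
⇒ x* = 21
y-coordinate, sorted with cumulative weight:
  y=6 (N3, w=40) cum 40
  y=10 (N4, w=100) cum 140  ← median
  y=14 (N1, w=70) cum 210
  y=22 (N2, w=30) cum 240
⇒ y* = 10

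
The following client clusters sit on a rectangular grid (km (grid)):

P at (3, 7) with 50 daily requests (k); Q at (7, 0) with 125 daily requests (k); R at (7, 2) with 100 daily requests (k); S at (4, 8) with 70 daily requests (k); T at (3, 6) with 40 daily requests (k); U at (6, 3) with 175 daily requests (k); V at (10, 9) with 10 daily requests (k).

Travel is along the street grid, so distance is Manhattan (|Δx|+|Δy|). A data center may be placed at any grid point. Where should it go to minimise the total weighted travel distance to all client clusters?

Manhattan distance separates: Σwᵢ(|x−xᵢ|+|y−yᵢ|) = Σwᵢ|x−xᵢ| + Σwᵢ|y−yᵢ|, so x and y are optimised independently as 1-D weighted medians.
Total weight W = 570; half = 285.
x-coordinate, sorted with cumulative weight:
  x=3 (P, w=50) cum 50
  x=3 (T, w=40) cum 90
  x=4 (S, w=70) cum 160
  x=6 (U, w=175) cum 335  ← median
  x=7 (Q, w=125) cum 460
  x=7 (R, w=100) cum 560
  x=10 (V, w=10) cum 570
⇒ x* = 6
y-coordinate, sorted with cumulative weight:
  y=0 (Q, w=125) cum 125
  y=2 (R, w=100) cum 225
  y=3 (U, w=175) cum 400  ← median
  y=6 (T, w=40) cum 440
  y=7 (P, w=50) cum 490
  y=8 (S, w=70) cum 560
  y=9 (V, w=10) cum 570
⇒ y* = 3

(6, 3)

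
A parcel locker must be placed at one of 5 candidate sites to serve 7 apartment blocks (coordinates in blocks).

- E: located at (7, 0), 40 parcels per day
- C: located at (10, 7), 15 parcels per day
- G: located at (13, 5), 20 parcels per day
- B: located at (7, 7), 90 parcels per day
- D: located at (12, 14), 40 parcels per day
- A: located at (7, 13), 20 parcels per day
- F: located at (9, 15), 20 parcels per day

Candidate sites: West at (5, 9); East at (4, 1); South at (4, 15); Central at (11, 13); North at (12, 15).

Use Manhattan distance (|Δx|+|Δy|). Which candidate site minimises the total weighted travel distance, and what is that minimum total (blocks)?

West, total 1945 blocks

Total weighted distance at each candidate:
  West (5, 9): total = 1945
  East (4, 1): total = 2930
  South (4, 15): total = 2860
  Central (11, 13): total = 2125
  North (12, 15): total = 2580
Minimum is at West with total 1945 blocks.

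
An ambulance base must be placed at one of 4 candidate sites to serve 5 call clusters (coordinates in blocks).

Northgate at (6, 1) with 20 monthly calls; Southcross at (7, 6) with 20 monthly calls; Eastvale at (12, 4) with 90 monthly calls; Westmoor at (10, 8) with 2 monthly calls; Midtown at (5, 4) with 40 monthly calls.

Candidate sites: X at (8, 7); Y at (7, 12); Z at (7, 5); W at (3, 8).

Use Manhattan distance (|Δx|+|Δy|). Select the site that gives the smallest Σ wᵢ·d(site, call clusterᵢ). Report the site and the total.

Z, total 792 blocks

Total weighted distance at each candidate:
  X (8, 7): total = 1076
  Y (7, 12): total = 1944
  Z (7, 5): total = 792
  W (3, 8): total = 1744
Minimum is at Z with total 792 blocks.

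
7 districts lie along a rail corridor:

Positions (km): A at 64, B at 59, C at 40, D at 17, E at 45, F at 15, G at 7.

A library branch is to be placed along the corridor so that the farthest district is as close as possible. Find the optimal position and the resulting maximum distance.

location 35.5, max distance 28.5

The 1-center on a line is the midpoint of the two extreme points: leftmost at 7, rightmost at 64.
Optimal location = (7 + 64)/2 = 35.5; maximum distance = (64 − 7)/2 = 28.5.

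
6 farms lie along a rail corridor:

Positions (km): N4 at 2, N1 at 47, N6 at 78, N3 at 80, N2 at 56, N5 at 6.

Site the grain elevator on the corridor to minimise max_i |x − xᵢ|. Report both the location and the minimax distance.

The 1-center on a line is the midpoint of the two extreme points: leftmost at 2, rightmost at 80.
Optimal location = (2 + 80)/2 = 41; maximum distance = (80 − 2)/2 = 39.

location 41, max distance 39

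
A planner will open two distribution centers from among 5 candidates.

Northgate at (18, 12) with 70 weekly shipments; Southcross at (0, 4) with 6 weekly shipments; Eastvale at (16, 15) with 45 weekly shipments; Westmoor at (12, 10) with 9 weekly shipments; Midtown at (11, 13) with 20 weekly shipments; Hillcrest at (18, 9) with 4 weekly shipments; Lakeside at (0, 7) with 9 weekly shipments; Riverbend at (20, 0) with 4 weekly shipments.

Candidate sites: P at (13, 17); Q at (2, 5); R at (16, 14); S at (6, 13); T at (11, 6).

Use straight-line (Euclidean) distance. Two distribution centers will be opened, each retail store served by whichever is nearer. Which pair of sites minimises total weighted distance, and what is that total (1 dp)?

Evaluate every pair (each demand assigned to the nearer of the two):
  {Q, R}: total = 514.5
  {R, T}: total = 613.4
  {R, S}: total = 615.0
  {P, R}: total = 721.0
  {P, Q}: total = 960.5
  {P, T}: total = 1024.0
  {P, S}: total = 1059.6
  {Q, T}: total = 1398.4
  {S, T}: total = 1456.4
  {Q, S}: total = 1626.4
Best pair: {Q, R} with total 514.5.

{Q, R}, total 514.5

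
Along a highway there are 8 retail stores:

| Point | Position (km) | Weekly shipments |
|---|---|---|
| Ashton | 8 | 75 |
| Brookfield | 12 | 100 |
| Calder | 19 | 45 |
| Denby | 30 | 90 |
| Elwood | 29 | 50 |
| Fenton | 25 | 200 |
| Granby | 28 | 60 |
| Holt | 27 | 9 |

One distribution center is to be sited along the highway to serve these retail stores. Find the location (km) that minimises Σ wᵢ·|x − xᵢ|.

For a sum of weighted absolute distances on a line, the optimum is the weighted median (not the mean). Total weight W = 629; half-weight = 314.5.
Sort by position and accumulate weight:
  km 8 (Ashton, w=75) → cum 75
  km 12 (Brookfield, w=100) → cum 175
  km 19 (Calder, w=45) → cum 220
  km 25 (Fenton, w=200) → cum 420  ≥ 314.5 → median here
  km 27 (Holt, w=9) → cum 429
  km 28 (Granby, w=60) → cum 489
  km 29 (Elwood, w=50) → cum 539
  km 30 (Denby, w=90) → cum 629
Optimal location: km 25.

x = 25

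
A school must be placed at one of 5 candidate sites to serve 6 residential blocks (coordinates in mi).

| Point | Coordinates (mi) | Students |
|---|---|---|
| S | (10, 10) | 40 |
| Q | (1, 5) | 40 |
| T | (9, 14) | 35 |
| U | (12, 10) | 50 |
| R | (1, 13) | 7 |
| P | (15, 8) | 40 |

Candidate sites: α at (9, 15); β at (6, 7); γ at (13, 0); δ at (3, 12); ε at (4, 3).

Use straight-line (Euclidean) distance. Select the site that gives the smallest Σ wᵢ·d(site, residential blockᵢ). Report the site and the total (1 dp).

Total weighted distance at each candidate:
  α (9, 15): total = 1469.3
  β (6, 7): total = 1434.3
  γ (13, 0): total = 2403.4
  δ (3, 12): total = 1786.4
  ε (4, 3): total = 2023.8
Minimum is at β with total 1434.3 mi.

β, total 1434.3 mi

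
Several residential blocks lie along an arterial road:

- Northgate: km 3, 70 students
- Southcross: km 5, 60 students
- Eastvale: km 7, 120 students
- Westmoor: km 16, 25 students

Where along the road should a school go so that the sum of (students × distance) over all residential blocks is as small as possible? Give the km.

x = 7

For a sum of weighted absolute distances on a line, the optimum is the weighted median (not the mean). Total weight W = 275; half-weight = 137.5.
Sort by position and accumulate weight:
  km 3 (Northgate, w=70) → cum 70
  km 5 (Southcross, w=60) → cum 130
  km 7 (Eastvale, w=120) → cum 250  ≥ 137.5 → median here
  km 16 (Westmoor, w=25) → cum 275
Optimal location: km 7.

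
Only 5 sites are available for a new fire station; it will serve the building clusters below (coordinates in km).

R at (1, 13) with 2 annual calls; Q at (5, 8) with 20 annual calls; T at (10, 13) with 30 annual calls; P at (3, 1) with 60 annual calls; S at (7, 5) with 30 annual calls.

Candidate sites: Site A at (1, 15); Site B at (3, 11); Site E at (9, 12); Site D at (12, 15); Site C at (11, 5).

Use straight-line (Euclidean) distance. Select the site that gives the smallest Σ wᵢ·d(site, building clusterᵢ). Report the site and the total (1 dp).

Site C, total 1058.3 km

Total weighted distance at each candidate:
  Site A (1, 15): total = 1640.2
  Site B (3, 11): total = 1112.5
  Site E (9, 12): total = 1141.9
  Site D (12, 15): total = 1639.2
  Site C (11, 5): total = 1058.3
Minimum is at Site C with total 1058.3 km.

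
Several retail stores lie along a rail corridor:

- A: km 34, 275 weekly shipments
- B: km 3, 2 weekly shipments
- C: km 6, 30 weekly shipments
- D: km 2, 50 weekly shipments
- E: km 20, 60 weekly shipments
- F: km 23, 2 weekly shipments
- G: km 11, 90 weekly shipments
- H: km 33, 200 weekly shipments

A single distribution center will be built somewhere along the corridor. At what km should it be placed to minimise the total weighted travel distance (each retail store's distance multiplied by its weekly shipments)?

For a sum of weighted absolute distances on a line, the optimum is the weighted median (not the mean). Total weight W = 709; half-weight = 354.5.
Sort by position and accumulate weight:
  km 2 (D, w=50) → cum 50
  km 3 (B, w=2) → cum 52
  km 6 (C, w=30) → cum 82
  km 11 (G, w=90) → cum 172
  km 20 (E, w=60) → cum 232
  km 23 (F, w=2) → cum 234
  km 33 (H, w=200) → cum 434  ≥ 354.5 → median here
  km 34 (A, w=275) → cum 709
Optimal location: km 33.

x = 33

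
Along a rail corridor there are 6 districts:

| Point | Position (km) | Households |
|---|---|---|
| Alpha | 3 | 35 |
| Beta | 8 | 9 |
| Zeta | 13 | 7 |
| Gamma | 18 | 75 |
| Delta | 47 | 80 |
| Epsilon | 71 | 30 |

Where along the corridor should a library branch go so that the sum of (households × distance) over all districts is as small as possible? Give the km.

For a sum of weighted absolute distances on a line, the optimum is the weighted median (not the mean). Total weight W = 236; half-weight = 118.
Sort by position and accumulate weight:
  km 3 (Alpha, w=35) → cum 35
  km 8 (Beta, w=9) → cum 44
  km 13 (Zeta, w=7) → cum 51
  km 18 (Gamma, w=75) → cum 126  ≥ 118 → median here
  km 47 (Delta, w=80) → cum 206
  km 71 (Epsilon, w=30) → cum 236
Optimal location: km 18.

x = 18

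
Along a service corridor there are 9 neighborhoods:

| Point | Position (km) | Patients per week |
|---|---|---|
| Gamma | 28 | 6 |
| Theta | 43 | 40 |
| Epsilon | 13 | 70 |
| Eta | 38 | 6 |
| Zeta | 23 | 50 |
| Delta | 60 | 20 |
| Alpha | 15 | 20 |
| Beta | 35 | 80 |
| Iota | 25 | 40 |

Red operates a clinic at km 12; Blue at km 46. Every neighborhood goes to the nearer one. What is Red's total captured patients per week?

The indifferent point is the midpoint (12+46)/2 = 29; neighborhoods left of it (closer to Red at 12) go to Red, those right go to Blue.
  Epsilon at 13 (w=70) → Red
  Alpha at 15 (w=20) → Red
  Zeta at 23 (w=50) → Red
  Iota at 25 (w=40) → Red
  Gamma at 28 (w=6) → Red
  Beta at 35 (w=80) → Blue
  Eta at 38 (w=6) → Blue
  Theta at 43 (w=40) → Blue
  Delta at 60 (w=20) → Blue
Red captures 186; Blue captures 146.

186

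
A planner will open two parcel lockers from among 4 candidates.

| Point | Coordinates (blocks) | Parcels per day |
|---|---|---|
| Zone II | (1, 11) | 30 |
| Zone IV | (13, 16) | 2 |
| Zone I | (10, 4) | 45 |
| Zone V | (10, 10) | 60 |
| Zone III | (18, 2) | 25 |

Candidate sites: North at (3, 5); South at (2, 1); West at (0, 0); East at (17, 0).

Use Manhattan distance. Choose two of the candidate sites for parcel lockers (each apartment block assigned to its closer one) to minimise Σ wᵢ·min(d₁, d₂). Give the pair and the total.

Evaluate every pair (each demand assigned to the nearer of the two):
  {North, East}: total = 1435
  {North, South}: total = 1787
  {North, West}: total = 1812
  {South, East}: total = 1960
  {West, East}: total = 1990
  {South, West}: total = 2322
Best pair: {North, East} with total 1435.

{North, East}, total 1435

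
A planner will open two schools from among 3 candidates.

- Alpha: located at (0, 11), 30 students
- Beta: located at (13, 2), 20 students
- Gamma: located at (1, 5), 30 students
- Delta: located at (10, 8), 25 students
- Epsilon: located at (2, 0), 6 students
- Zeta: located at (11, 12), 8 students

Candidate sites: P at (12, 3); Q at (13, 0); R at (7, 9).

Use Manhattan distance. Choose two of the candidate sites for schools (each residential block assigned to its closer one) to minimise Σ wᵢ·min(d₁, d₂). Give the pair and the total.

{Q, R}, total 832

Evaluate every pair (each demand assigned to the nearer of the two):
  {Q, R}: total = 832
  {P, R}: total = 844
  {P, Q}: total = 1351
Best pair: {Q, R} with total 832.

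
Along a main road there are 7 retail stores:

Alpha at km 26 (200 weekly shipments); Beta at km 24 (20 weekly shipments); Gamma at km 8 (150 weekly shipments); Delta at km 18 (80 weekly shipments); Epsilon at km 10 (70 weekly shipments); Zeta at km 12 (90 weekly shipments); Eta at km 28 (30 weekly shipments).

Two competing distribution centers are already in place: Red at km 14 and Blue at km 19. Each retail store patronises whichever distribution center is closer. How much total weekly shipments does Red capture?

The indifferent point is the midpoint (14+19)/2 = 16.5; retail stores left of it (closer to Red at 14) go to Red, those right go to Blue.
  Gamma at 8 (w=150) → Red
  Epsilon at 10 (w=70) → Red
  Zeta at 12 (w=90) → Red
  Delta at 18 (w=80) → Blue
  Beta at 24 (w=20) → Blue
  Alpha at 26 (w=200) → Blue
  Eta at 28 (w=30) → Blue
Red captures 310; Blue captures 330.

310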